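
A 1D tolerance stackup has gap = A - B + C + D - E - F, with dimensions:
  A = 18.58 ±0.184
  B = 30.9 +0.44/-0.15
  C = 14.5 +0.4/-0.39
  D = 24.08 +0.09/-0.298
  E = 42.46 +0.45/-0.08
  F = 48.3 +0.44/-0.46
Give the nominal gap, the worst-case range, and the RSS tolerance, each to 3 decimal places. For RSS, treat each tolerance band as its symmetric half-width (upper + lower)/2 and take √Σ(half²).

nominal=-64.500 wc=[-66.702,-63.136] rss=0.766

Stack each dimension's contribution:
  +A: nom +18.580 → Σnom=18.580; wc +0.184/-0.184 → slack +0.184/-0.184; half-tol=0.184, Σhalf²=0.033856
  -B: nom -30.900 → Σnom=-12.320; wc +0.150/-0.440 → slack +0.334/-0.624; half-tol=0.295, Σhalf²=0.120881
  +C: nom +14.500 → Σnom=2.180; wc +0.400/-0.390 → slack +0.734/-1.014; half-tol=0.395, Σhalf²=0.276906
  +D: nom +24.080 → Σnom=26.260; wc +0.090/-0.298 → slack +0.824/-1.312; half-tol=0.194, Σhalf²=0.314542
  -E: nom -42.460 → Σnom=-16.200; wc +0.080/-0.450 → slack +0.904/-1.762; half-tol=0.265, Σhalf²=0.384767
  -F: nom -48.300 → Σnom=-64.500; wc +0.460/-0.440 → slack +1.364/-2.202; half-tol=0.450, Σhalf²=0.587267
Nominal = -64.500. Worst-case = [-64.500 - 2.202, -64.500 + 1.364] = [-66.702, -63.136]. RSS = √0.587267 = 0.766.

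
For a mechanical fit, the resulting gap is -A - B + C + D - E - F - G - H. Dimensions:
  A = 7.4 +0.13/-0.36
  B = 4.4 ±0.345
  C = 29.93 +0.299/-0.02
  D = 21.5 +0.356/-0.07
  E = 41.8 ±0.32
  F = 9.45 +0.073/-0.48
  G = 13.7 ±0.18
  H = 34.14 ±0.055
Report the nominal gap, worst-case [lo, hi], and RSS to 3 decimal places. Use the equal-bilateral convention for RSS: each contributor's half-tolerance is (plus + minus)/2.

nominal=-59.460 wc=[-60.653,-57.065] rss=0.681

Stack each dimension's contribution:
  -A: nom -7.400 → Σnom=-7.400; wc +0.360/-0.130 → slack +0.360/-0.130; half-tol=0.245, Σhalf²=0.060025
  -B: nom -4.400 → Σnom=-11.800; wc +0.345/-0.345 → slack +0.705/-0.475; half-tol=0.345, Σhalf²=0.179050
  +C: nom +29.930 → Σnom=18.130; wc +0.299/-0.020 → slack +1.004/-0.495; half-tol=0.160, Σhalf²=0.204490
  +D: nom +21.500 → Σnom=39.630; wc +0.356/-0.070 → slack +1.360/-0.565; half-tol=0.213, Σhalf²=0.249859
  -E: nom -41.800 → Σnom=-2.170; wc +0.320/-0.320 → slack +1.680/-0.885; half-tol=0.320, Σhalf²=0.352259
  -F: nom -9.450 → Σnom=-11.620; wc +0.480/-0.073 → slack +2.160/-0.958; half-tol=0.276, Σhalf²=0.428711
  -G: nom -13.700 → Σnom=-25.320; wc +0.180/-0.180 → slack +2.340/-1.138; half-tol=0.180, Σhalf²=0.461111
  -H: nom -34.140 → Σnom=-59.460; wc +0.055/-0.055 → slack +2.395/-1.193; half-tol=0.055, Σhalf²=0.464136
Nominal = -59.460. Worst-case = [-59.460 - 1.193, -59.460 + 2.395] = [-60.653, -57.065]. RSS = √0.464136 = 0.681.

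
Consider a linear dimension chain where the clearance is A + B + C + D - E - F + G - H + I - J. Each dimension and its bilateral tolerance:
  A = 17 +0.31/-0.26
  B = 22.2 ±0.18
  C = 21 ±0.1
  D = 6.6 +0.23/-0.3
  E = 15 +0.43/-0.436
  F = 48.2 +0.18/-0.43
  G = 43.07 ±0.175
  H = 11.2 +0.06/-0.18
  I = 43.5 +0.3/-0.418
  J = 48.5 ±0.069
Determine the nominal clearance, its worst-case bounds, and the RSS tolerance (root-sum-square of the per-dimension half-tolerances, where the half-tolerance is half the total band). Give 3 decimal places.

nominal=30.470 wc=[28.298,32.880] rss=0.808

Stack each dimension's contribution:
  +A: nom +17.000 → Σnom=17.000; wc +0.310/-0.260 → slack +0.310/-0.260; half-tol=0.285, Σhalf²=0.081225
  +B: nom +22.200 → Σnom=39.200; wc +0.180/-0.180 → slack +0.490/-0.440; half-tol=0.180, Σhalf²=0.113625
  +C: nom +21.000 → Σnom=60.200; wc +0.100/-0.100 → slack +0.590/-0.540; half-tol=0.100, Σhalf²=0.123625
  +D: nom +6.600 → Σnom=66.800; wc +0.230/-0.300 → slack +0.820/-0.840; half-tol=0.265, Σhalf²=0.193850
  -E: nom -15.000 → Σnom=51.800; wc +0.436/-0.430 → slack +1.256/-1.270; half-tol=0.433, Σhalf²=0.381339
  -F: nom -48.200 → Σnom=3.600; wc +0.430/-0.180 → slack +1.686/-1.450; half-tol=0.305, Σhalf²=0.474364
  +G: nom +43.070 → Σnom=46.670; wc +0.175/-0.175 → slack +1.861/-1.625; half-tol=0.175, Σhalf²=0.504989
  -H: nom -11.200 → Σnom=35.470; wc +0.180/-0.060 → slack +2.041/-1.685; half-tol=0.120, Σhalf²=0.519389
  +I: nom +43.500 → Σnom=78.970; wc +0.300/-0.418 → slack +2.341/-2.103; half-tol=0.359, Σhalf²=0.648270
  -J: nom -48.500 → Σnom=30.470; wc +0.069/-0.069 → slack +2.410/-2.172; half-tol=0.069, Σhalf²=0.653031
Nominal = 30.470. Worst-case = [30.470 - 2.172, 30.470 + 2.410] = [28.298, 32.880]. RSS = √0.653031 = 0.808.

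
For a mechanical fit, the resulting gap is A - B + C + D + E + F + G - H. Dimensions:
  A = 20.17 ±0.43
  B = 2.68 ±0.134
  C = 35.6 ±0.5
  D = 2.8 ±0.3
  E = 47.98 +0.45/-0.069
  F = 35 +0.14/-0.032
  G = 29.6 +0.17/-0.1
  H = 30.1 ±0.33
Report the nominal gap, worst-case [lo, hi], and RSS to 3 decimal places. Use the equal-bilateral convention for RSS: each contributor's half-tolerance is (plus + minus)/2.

Stack each dimension's contribution:
  +A: nom +20.170 → Σnom=20.170; wc +0.430/-0.430 → slack +0.430/-0.430; half-tol=0.430, Σhalf²=0.184900
  -B: nom -2.680 → Σnom=17.490; wc +0.134/-0.134 → slack +0.564/-0.564; half-tol=0.134, Σhalf²=0.202856
  +C: nom +35.600 → Σnom=53.090; wc +0.500/-0.500 → slack +1.064/-1.064; half-tol=0.500, Σhalf²=0.452856
  +D: nom +2.800 → Σnom=55.890; wc +0.300/-0.300 → slack +1.364/-1.364; half-tol=0.300, Σhalf²=0.542856
  +E: nom +47.980 → Σnom=103.870; wc +0.450/-0.069 → slack +1.814/-1.433; half-tol=0.260, Σhalf²=0.610196
  +F: nom +35.000 → Σnom=138.870; wc +0.140/-0.032 → slack +1.954/-1.465; half-tol=0.086, Σhalf²=0.617592
  +G: nom +29.600 → Σnom=168.470; wc +0.170/-0.100 → slack +2.124/-1.565; half-tol=0.135, Σhalf²=0.635817
  -H: nom -30.100 → Σnom=138.370; wc +0.330/-0.330 → slack +2.454/-1.895; half-tol=0.330, Σhalf²=0.744717
Nominal = 138.370. Worst-case = [138.370 - 1.895, 138.370 + 2.454] = [136.475, 140.824]. RSS = √0.744717 = 0.863.

nominal=138.370 wc=[136.475,140.824] rss=0.863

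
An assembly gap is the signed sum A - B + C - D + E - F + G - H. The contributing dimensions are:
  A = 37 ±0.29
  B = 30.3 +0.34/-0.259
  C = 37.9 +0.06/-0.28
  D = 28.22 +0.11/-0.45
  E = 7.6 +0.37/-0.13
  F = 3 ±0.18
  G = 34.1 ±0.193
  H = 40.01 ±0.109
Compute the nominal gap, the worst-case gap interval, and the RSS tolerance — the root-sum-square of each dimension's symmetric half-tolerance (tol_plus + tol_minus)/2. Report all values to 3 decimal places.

Stack each dimension's contribution:
  +A: nom +37.000 → Σnom=37.000; wc +0.290/-0.290 → slack +0.290/-0.290; half-tol=0.290, Σhalf²=0.084100
  -B: nom -30.300 → Σnom=6.700; wc +0.259/-0.340 → slack +0.549/-0.630; half-tol=0.299, Σhalf²=0.173800
  +C: nom +37.900 → Σnom=44.600; wc +0.060/-0.280 → slack +0.609/-0.910; half-tol=0.170, Σhalf²=0.202700
  -D: nom -28.220 → Σnom=16.380; wc +0.450/-0.110 → slack +1.059/-1.020; half-tol=0.280, Σhalf²=0.281100
  +E: nom +7.600 → Σnom=23.980; wc +0.370/-0.130 → slack +1.429/-1.150; half-tol=0.250, Σhalf²=0.343600
  -F: nom -3.000 → Σnom=20.980; wc +0.180/-0.180 → slack +1.609/-1.330; half-tol=0.180, Σhalf²=0.376000
  +G: nom +34.100 → Σnom=55.080; wc +0.193/-0.193 → slack +1.802/-1.523; half-tol=0.193, Σhalf²=0.413249
  -H: nom -40.010 → Σnom=15.070; wc +0.109/-0.109 → slack +1.911/-1.632; half-tol=0.109, Σhalf²=0.425130
Nominal = 15.070. Worst-case = [15.070 - 1.632, 15.070 + 1.911] = [13.438, 16.981]. RSS = √0.425130 = 0.652.

nominal=15.070 wc=[13.438,16.981] rss=0.652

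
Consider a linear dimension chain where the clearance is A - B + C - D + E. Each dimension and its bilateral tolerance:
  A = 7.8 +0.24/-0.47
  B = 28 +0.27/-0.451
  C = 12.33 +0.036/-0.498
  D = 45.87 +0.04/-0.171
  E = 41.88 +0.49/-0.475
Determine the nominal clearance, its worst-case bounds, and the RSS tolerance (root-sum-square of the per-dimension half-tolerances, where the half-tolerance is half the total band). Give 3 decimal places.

nominal=-11.860 wc=[-13.613,-10.472] rss=0.756

Stack each dimension's contribution:
  +A: nom +7.800 → Σnom=7.800; wc +0.240/-0.470 → slack +0.240/-0.470; half-tol=0.355, Σhalf²=0.126025
  -B: nom -28.000 → Σnom=-20.200; wc +0.451/-0.270 → slack +0.691/-0.740; half-tol=0.361, Σhalf²=0.255985
  +C: nom +12.330 → Σnom=-7.870; wc +0.036/-0.498 → slack +0.727/-1.238; half-tol=0.267, Σhalf²=0.327274
  -D: nom -45.870 → Σnom=-53.740; wc +0.171/-0.040 → slack +0.898/-1.278; half-tol=0.106, Σhalf²=0.338405
  +E: nom +41.880 → Σnom=-11.860; wc +0.490/-0.475 → slack +1.388/-1.753; half-tol=0.482, Σhalf²=0.571211
Nominal = -11.860. Worst-case = [-11.860 - 1.753, -11.860 + 1.388] = [-13.613, -10.472]. RSS = √0.571211 = 0.756.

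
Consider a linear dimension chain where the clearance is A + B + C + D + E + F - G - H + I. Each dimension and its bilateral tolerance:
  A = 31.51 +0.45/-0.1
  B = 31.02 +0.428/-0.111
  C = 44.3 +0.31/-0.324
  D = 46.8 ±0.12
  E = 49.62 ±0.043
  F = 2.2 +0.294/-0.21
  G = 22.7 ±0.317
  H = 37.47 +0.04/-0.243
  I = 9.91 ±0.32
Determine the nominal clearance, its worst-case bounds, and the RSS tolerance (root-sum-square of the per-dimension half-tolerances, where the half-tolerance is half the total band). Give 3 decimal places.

nominal=155.190 wc=[153.605,157.715] rss=0.743

Stack each dimension's contribution:
  +A: nom +31.510 → Σnom=31.510; wc +0.450/-0.100 → slack +0.450/-0.100; half-tol=0.275, Σhalf²=0.075625
  +B: nom +31.020 → Σnom=62.530; wc +0.428/-0.111 → slack +0.878/-0.211; half-tol=0.270, Σhalf²=0.148255
  +C: nom +44.300 → Σnom=106.830; wc +0.310/-0.324 → slack +1.188/-0.535; half-tol=0.317, Σhalf²=0.248744
  +D: nom +46.800 → Σnom=153.630; wc +0.120/-0.120 → slack +1.308/-0.655; half-tol=0.120, Σhalf²=0.263144
  +E: nom +49.620 → Σnom=203.250; wc +0.043/-0.043 → slack +1.351/-0.698; half-tol=0.043, Σhalf²=0.264993
  +F: nom +2.200 → Σnom=205.450; wc +0.294/-0.210 → slack +1.645/-0.908; half-tol=0.252, Σhalf²=0.328497
  -G: nom -22.700 → Σnom=182.750; wc +0.317/-0.317 → slack +1.962/-1.225; half-tol=0.317, Σhalf²=0.428986
  -H: nom -37.470 → Σnom=145.280; wc +0.243/-0.040 → slack +2.205/-1.265; half-tol=0.141, Σhalf²=0.449009
  +I: nom +9.910 → Σnom=155.190; wc +0.320/-0.320 → slack +2.525/-1.585; half-tol=0.320, Σhalf²=0.551409
Nominal = 155.190. Worst-case = [155.190 - 1.585, 155.190 + 2.525] = [153.605, 157.715]. RSS = √0.551409 = 0.743.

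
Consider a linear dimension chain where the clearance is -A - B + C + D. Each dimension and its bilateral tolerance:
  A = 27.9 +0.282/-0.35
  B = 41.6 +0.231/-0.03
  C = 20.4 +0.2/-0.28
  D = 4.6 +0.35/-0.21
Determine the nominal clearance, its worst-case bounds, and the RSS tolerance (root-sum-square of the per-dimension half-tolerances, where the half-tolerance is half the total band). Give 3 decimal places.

nominal=-44.500 wc=[-45.503,-43.570] rss=0.503

Stack each dimension's contribution:
  -A: nom -27.900 → Σnom=-27.900; wc +0.350/-0.282 → slack +0.350/-0.282; half-tol=0.316, Σhalf²=0.099856
  -B: nom -41.600 → Σnom=-69.500; wc +0.030/-0.231 → slack +0.380/-0.513; half-tol=0.131, Σhalf²=0.116886
  +C: nom +20.400 → Σnom=-49.100; wc +0.200/-0.280 → slack +0.580/-0.793; half-tol=0.240, Σhalf²=0.174486
  +D: nom +4.600 → Σnom=-44.500; wc +0.350/-0.210 → slack +0.930/-1.003; half-tol=0.280, Σhalf²=0.252886
Nominal = -44.500. Worst-case = [-44.500 - 1.003, -44.500 + 0.930] = [-45.503, -43.570]. RSS = √0.252886 = 0.503.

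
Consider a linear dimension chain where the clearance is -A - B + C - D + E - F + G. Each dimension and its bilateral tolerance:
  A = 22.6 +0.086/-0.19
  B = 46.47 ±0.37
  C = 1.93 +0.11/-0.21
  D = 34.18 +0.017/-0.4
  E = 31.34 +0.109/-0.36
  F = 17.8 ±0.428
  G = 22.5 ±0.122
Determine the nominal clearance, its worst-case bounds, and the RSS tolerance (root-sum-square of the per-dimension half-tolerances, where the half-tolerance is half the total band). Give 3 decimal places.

Stack each dimension's contribution:
  -A: nom -22.600 → Σnom=-22.600; wc +0.190/-0.086 → slack +0.190/-0.086; half-tol=0.138, Σhalf²=0.019044
  -B: nom -46.470 → Σnom=-69.070; wc +0.370/-0.370 → slack +0.560/-0.456; half-tol=0.370, Σhalf²=0.155944
  +C: nom +1.930 → Σnom=-67.140; wc +0.110/-0.210 → slack +0.670/-0.666; half-tol=0.160, Σhalf²=0.181544
  -D: nom -34.180 → Σnom=-101.320; wc +0.400/-0.017 → slack +1.070/-0.683; half-tol=0.209, Σhalf²=0.225016
  +E: nom +31.340 → Σnom=-69.980; wc +0.109/-0.360 → slack +1.179/-1.043; half-tol=0.234, Σhalf²=0.280007
  -F: nom -17.800 → Σnom=-87.780; wc +0.428/-0.428 → slack +1.607/-1.471; half-tol=0.428, Σhalf²=0.463191
  +G: nom +22.500 → Σnom=-65.280; wc +0.122/-0.122 → slack +1.729/-1.593; half-tol=0.122, Σhalf²=0.478075
Nominal = -65.280. Worst-case = [-65.280 - 1.593, -65.280 + 1.729] = [-66.873, -63.551]. RSS = √0.478075 = 0.691.

nominal=-65.280 wc=[-66.873,-63.551] rss=0.691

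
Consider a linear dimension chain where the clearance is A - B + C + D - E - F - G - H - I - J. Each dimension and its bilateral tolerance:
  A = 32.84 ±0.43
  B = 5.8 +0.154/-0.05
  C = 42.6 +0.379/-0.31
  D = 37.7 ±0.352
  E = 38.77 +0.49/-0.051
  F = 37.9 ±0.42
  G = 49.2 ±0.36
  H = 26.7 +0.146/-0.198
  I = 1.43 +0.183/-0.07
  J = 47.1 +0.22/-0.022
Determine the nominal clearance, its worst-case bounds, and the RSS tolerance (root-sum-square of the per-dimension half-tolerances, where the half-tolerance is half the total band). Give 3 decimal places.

Stack each dimension's contribution:
  +A: nom +32.840 → Σnom=32.840; wc +0.430/-0.430 → slack +0.430/-0.430; half-tol=0.430, Σhalf²=0.184900
  -B: nom -5.800 → Σnom=27.040; wc +0.050/-0.154 → slack +0.480/-0.584; half-tol=0.102, Σhalf²=0.195304
  +C: nom +42.600 → Σnom=69.640; wc +0.379/-0.310 → slack +0.859/-0.894; half-tol=0.345, Σhalf²=0.313984
  +D: nom +37.700 → Σnom=107.340; wc +0.352/-0.352 → slack +1.211/-1.246; half-tol=0.352, Σhalf²=0.437888
  -E: nom -38.770 → Σnom=68.570; wc +0.051/-0.490 → slack +1.262/-1.736; half-tol=0.271, Σhalf²=0.511058
  -F: nom -37.900 → Σnom=30.670; wc +0.420/-0.420 → slack +1.682/-2.156; half-tol=0.420, Σhalf²=0.687458
  -G: nom -49.200 → Σnom=-18.530; wc +0.360/-0.360 → slack +2.042/-2.516; half-tol=0.360, Σhalf²=0.817058
  -H: nom -26.700 → Σnom=-45.230; wc +0.198/-0.146 → slack +2.240/-2.662; half-tol=0.172, Σhalf²=0.846642
  -I: nom -1.430 → Σnom=-46.660; wc +0.070/-0.183 → slack +2.310/-2.845; half-tol=0.127, Σhalf²=0.862645
  -J: nom -47.100 → Σnom=-93.760; wc +0.022/-0.220 → slack +2.332/-3.065; half-tol=0.121, Σhalf²=0.877286
Nominal = -93.760. Worst-case = [-93.760 - 3.065, -93.760 + 2.332] = [-96.825, -91.428]. RSS = √0.877286 = 0.937.

nominal=-93.760 wc=[-96.825,-91.428] rss=0.937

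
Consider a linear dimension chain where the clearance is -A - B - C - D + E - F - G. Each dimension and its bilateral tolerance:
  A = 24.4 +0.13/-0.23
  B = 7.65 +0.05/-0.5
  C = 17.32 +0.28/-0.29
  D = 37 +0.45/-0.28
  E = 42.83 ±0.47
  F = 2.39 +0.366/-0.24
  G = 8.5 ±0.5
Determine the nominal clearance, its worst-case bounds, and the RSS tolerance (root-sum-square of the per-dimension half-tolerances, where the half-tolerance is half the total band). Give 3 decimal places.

Stack each dimension's contribution:
  -A: nom -24.400 → Σnom=-24.400; wc +0.230/-0.130 → slack +0.230/-0.130; half-tol=0.180, Σhalf²=0.032400
  -B: nom -7.650 → Σnom=-32.050; wc +0.500/-0.050 → slack +0.730/-0.180; half-tol=0.275, Σhalf²=0.108025
  -C: nom -17.320 → Σnom=-49.370; wc +0.290/-0.280 → slack +1.020/-0.460; half-tol=0.285, Σhalf²=0.189250
  -D: nom -37.000 → Σnom=-86.370; wc +0.280/-0.450 → slack +1.300/-0.910; half-tol=0.365, Σhalf²=0.322475
  +E: nom +42.830 → Σnom=-43.540; wc +0.470/-0.470 → slack +1.770/-1.380; half-tol=0.470, Σhalf²=0.543375
  -F: nom -2.390 → Σnom=-45.930; wc +0.240/-0.366 → slack +2.010/-1.746; half-tol=0.303, Σhalf²=0.635184
  -G: nom -8.500 → Σnom=-54.430; wc +0.500/-0.500 → slack +2.510/-2.246; half-tol=0.500, Σhalf²=0.885184
Nominal = -54.430. Worst-case = [-54.430 - 2.246, -54.430 + 2.510] = [-56.676, -51.920]. RSS = √0.885184 = 0.941.

nominal=-54.430 wc=[-56.676,-51.920] rss=0.941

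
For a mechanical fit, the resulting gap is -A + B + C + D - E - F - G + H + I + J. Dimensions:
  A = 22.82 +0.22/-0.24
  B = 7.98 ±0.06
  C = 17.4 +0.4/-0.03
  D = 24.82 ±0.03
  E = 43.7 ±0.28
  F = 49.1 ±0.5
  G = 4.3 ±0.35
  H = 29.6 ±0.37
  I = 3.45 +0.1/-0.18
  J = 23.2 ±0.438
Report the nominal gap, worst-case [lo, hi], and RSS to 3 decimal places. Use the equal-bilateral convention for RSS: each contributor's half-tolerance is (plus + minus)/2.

nominal=-13.470 wc=[-15.928,-10.702] rss=0.950

Stack each dimension's contribution:
  -A: nom -22.820 → Σnom=-22.820; wc +0.240/-0.220 → slack +0.240/-0.220; half-tol=0.230, Σhalf²=0.052900
  +B: nom +7.980 → Σnom=-14.840; wc +0.060/-0.060 → slack +0.300/-0.280; half-tol=0.060, Σhalf²=0.056500
  +C: nom +17.400 → Σnom=2.560; wc +0.400/-0.030 → slack +0.700/-0.310; half-tol=0.215, Σhalf²=0.102725
  +D: nom +24.820 → Σnom=27.380; wc +0.030/-0.030 → slack +0.730/-0.340; half-tol=0.030, Σhalf²=0.103625
  -E: nom -43.700 → Σnom=-16.320; wc +0.280/-0.280 → slack +1.010/-0.620; half-tol=0.280, Σhalf²=0.182025
  -F: nom -49.100 → Σnom=-65.420; wc +0.500/-0.500 → slack +1.510/-1.120; half-tol=0.500, Σhalf²=0.432025
  -G: nom -4.300 → Σnom=-69.720; wc +0.350/-0.350 → slack +1.860/-1.470; half-tol=0.350, Σhalf²=0.554525
  +H: nom +29.600 → Σnom=-40.120; wc +0.370/-0.370 → slack +2.230/-1.840; half-tol=0.370, Σhalf²=0.691425
  +I: nom +3.450 → Σnom=-36.670; wc +0.100/-0.180 → slack +2.330/-2.020; half-tol=0.140, Σhalf²=0.711025
  +J: nom +23.200 → Σnom=-13.470; wc +0.438/-0.438 → slack +2.768/-2.458; half-tol=0.438, Σhalf²=0.902869
Nominal = -13.470. Worst-case = [-13.470 - 2.458, -13.470 + 2.768] = [-15.928, -10.702]. RSS = √0.902869 = 0.950.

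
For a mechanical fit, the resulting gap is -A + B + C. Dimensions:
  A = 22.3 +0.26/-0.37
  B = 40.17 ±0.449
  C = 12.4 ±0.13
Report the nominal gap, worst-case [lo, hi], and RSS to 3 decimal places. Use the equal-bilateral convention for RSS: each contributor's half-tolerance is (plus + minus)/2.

nominal=30.270 wc=[29.431,31.219] rss=0.564

Stack each dimension's contribution:
  -A: nom -22.300 → Σnom=-22.300; wc +0.370/-0.260 → slack +0.370/-0.260; half-tol=0.315, Σhalf²=0.099225
  +B: nom +40.170 → Σnom=17.870; wc +0.449/-0.449 → slack +0.819/-0.709; half-tol=0.449, Σhalf²=0.300826
  +C: nom +12.400 → Σnom=30.270; wc +0.130/-0.130 → slack +0.949/-0.839; half-tol=0.130, Σhalf²=0.317726
Nominal = 30.270. Worst-case = [30.270 - 0.839, 30.270 + 0.949] = [29.431, 31.219]. RSS = √0.317726 = 0.564.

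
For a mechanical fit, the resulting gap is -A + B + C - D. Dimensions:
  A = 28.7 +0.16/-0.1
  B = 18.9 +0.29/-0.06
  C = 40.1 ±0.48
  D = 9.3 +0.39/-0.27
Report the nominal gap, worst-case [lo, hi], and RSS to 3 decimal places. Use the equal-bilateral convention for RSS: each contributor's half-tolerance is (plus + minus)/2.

nominal=21.000 wc=[19.910,22.140] rss=0.622

Stack each dimension's contribution:
  -A: nom -28.700 → Σnom=-28.700; wc +0.100/-0.160 → slack +0.100/-0.160; half-tol=0.130, Σhalf²=0.016900
  +B: nom +18.900 → Σnom=-9.800; wc +0.290/-0.060 → slack +0.390/-0.220; half-tol=0.175, Σhalf²=0.047525
  +C: nom +40.100 → Σnom=30.300; wc +0.480/-0.480 → slack +0.870/-0.700; half-tol=0.480, Σhalf²=0.277925
  -D: nom -9.300 → Σnom=21.000; wc +0.270/-0.390 → slack +1.140/-1.090; half-tol=0.330, Σhalf²=0.386825
Nominal = 21.000. Worst-case = [21.000 - 1.090, 21.000 + 1.140] = [19.910, 22.140]. RSS = √0.386825 = 0.622.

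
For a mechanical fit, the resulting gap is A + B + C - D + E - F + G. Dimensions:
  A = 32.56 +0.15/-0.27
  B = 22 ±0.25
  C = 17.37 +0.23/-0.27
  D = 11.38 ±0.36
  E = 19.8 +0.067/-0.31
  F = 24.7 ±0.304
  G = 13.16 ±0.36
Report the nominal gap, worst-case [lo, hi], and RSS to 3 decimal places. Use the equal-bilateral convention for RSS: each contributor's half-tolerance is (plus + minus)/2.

Stack each dimension's contribution:
  +A: nom +32.560 → Σnom=32.560; wc +0.150/-0.270 → slack +0.150/-0.270; half-tol=0.210, Σhalf²=0.044100
  +B: nom +22.000 → Σnom=54.560; wc +0.250/-0.250 → slack +0.400/-0.520; half-tol=0.250, Σhalf²=0.106600
  +C: nom +17.370 → Σnom=71.930; wc +0.230/-0.270 → slack +0.630/-0.790; half-tol=0.250, Σhalf²=0.169100
  -D: nom -11.380 → Σnom=60.550; wc +0.360/-0.360 → slack +0.990/-1.150; half-tol=0.360, Σhalf²=0.298700
  +E: nom +19.800 → Σnom=80.350; wc +0.067/-0.310 → slack +1.057/-1.460; half-tol=0.189, Σhalf²=0.334232
  -F: nom -24.700 → Σnom=55.650; wc +0.304/-0.304 → slack +1.361/-1.764; half-tol=0.304, Σhalf²=0.426648
  +G: nom +13.160 → Σnom=68.810; wc +0.360/-0.360 → slack +1.721/-2.124; half-tol=0.360, Σhalf²=0.556248
Nominal = 68.810. Worst-case = [68.810 - 2.124, 68.810 + 1.721] = [66.686, 70.531]. RSS = √0.556248 = 0.746.

nominal=68.810 wc=[66.686,70.531] rss=0.746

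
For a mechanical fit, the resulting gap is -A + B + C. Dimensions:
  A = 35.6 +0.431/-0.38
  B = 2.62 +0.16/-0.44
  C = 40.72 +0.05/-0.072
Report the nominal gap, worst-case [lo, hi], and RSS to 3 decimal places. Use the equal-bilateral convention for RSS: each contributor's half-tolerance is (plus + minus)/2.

nominal=7.740 wc=[6.797,8.330] rss=0.508

Stack each dimension's contribution:
  -A: nom -35.600 → Σnom=-35.600; wc +0.380/-0.431 → slack +0.380/-0.431; half-tol=0.405, Σhalf²=0.164430
  +B: nom +2.620 → Σnom=-32.980; wc +0.160/-0.440 → slack +0.540/-0.871; half-tol=0.300, Σhalf²=0.254430
  +C: nom +40.720 → Σnom=7.740; wc +0.050/-0.072 → slack +0.590/-0.943; half-tol=0.061, Σhalf²=0.258151
Nominal = 7.740. Worst-case = [7.740 - 0.943, 7.740 + 0.590] = [6.797, 8.330]. RSS = √0.258151 = 0.508.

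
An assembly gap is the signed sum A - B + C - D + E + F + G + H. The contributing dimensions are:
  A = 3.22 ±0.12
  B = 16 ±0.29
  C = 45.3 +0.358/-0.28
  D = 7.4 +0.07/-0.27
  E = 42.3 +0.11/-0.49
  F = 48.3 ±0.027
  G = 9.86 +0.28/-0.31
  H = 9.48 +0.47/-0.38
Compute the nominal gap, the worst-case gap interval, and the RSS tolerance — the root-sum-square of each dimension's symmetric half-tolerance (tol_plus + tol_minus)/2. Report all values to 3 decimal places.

Stack each dimension's contribution:
  +A: nom +3.220 → Σnom=3.220; wc +0.120/-0.120 → slack +0.120/-0.120; half-tol=0.120, Σhalf²=0.014400
  -B: nom -16.000 → Σnom=-12.780; wc +0.290/-0.290 → slack +0.410/-0.410; half-tol=0.290, Σhalf²=0.098500
  +C: nom +45.300 → Σnom=32.520; wc +0.358/-0.280 → slack +0.768/-0.690; half-tol=0.319, Σhalf²=0.200261
  -D: nom -7.400 → Σnom=25.120; wc +0.270/-0.070 → slack +1.038/-0.760; half-tol=0.170, Σhalf²=0.229161
  +E: nom +42.300 → Σnom=67.420; wc +0.110/-0.490 → slack +1.148/-1.250; half-tol=0.300, Σhalf²=0.319161
  +F: nom +48.300 → Σnom=115.720; wc +0.027/-0.027 → slack +1.175/-1.277; half-tol=0.027, Σhalf²=0.319890
  +G: nom +9.860 → Σnom=125.580; wc +0.280/-0.310 → slack +1.455/-1.587; half-tol=0.295, Σhalf²=0.406915
  +H: nom +9.480 → Σnom=135.060; wc +0.470/-0.380 → slack +1.925/-1.967; half-tol=0.425, Σhalf²=0.587540
Nominal = 135.060. Worst-case = [135.060 - 1.967, 135.060 + 1.925] = [133.093, 136.985]. RSS = √0.587540 = 0.767.

nominal=135.060 wc=[133.093,136.985] rss=0.767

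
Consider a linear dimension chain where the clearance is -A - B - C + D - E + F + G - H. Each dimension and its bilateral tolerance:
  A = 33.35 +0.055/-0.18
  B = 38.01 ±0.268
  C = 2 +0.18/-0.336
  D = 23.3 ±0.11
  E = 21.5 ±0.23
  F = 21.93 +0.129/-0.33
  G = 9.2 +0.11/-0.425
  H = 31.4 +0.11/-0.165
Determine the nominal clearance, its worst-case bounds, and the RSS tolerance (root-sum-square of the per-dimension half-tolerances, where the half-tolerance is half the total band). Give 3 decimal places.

Stack each dimension's contribution:
  -A: nom -33.350 → Σnom=-33.350; wc +0.180/-0.055 → slack +0.180/-0.055; half-tol=0.117, Σhalf²=0.013806
  -B: nom -38.010 → Σnom=-71.360; wc +0.268/-0.268 → slack +0.448/-0.323; half-tol=0.268, Σhalf²=0.085630
  -C: nom -2.000 → Σnom=-73.360; wc +0.336/-0.180 → slack +0.784/-0.503; half-tol=0.258, Σhalf²=0.152194
  +D: nom +23.300 → Σnom=-50.060; wc +0.110/-0.110 → slack +0.894/-0.613; half-tol=0.110, Σhalf²=0.164294
  -E: nom -21.500 → Σnom=-71.560; wc +0.230/-0.230 → slack +1.124/-0.843; half-tol=0.230, Σhalf²=0.217194
  +F: nom +21.930 → Σnom=-49.630; wc +0.129/-0.330 → slack +1.253/-1.173; half-tol=0.230, Σhalf²=0.269865
  +G: nom +9.200 → Σnom=-40.430; wc +0.110/-0.425 → slack +1.363/-1.598; half-tol=0.268, Σhalf²=0.341421
  -H: nom -31.400 → Σnom=-71.830; wc +0.165/-0.110 → slack +1.528/-1.708; half-tol=0.138, Σhalf²=0.360327
Nominal = -71.830. Worst-case = [-71.830 - 1.708, -71.830 + 1.528] = [-73.538, -70.302]. RSS = √0.360327 = 0.600.

nominal=-71.830 wc=[-73.538,-70.302] rss=0.600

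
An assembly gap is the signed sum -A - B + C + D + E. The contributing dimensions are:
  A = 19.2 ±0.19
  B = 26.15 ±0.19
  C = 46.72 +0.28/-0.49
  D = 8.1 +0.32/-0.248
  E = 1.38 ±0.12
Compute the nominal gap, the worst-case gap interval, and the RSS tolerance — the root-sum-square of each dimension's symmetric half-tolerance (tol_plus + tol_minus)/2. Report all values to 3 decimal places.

Stack each dimension's contribution:
  -A: nom -19.200 → Σnom=-19.200; wc +0.190/-0.190 → slack +0.190/-0.190; half-tol=0.190, Σhalf²=0.036100
  -B: nom -26.150 → Σnom=-45.350; wc +0.190/-0.190 → slack +0.380/-0.380; half-tol=0.190, Σhalf²=0.072200
  +C: nom +46.720 → Σnom=1.370; wc +0.280/-0.490 → slack +0.660/-0.870; half-tol=0.385, Σhalf²=0.220425
  +D: nom +8.100 → Σnom=9.470; wc +0.320/-0.248 → slack +0.980/-1.118; half-tol=0.284, Σhalf²=0.301081
  +E: nom +1.380 → Σnom=10.850; wc +0.120/-0.120 → slack +1.100/-1.238; half-tol=0.120, Σhalf²=0.315481
Nominal = 10.850. Worst-case = [10.850 - 1.238, 10.850 + 1.100] = [9.612, 11.950]. RSS = √0.315481 = 0.562.

nominal=10.850 wc=[9.612,11.950] rss=0.562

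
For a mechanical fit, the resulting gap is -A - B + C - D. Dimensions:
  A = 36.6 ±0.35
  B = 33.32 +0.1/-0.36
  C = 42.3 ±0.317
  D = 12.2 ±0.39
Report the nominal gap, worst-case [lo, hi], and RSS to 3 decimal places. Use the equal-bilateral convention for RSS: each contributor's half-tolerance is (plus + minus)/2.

nominal=-39.820 wc=[-40.977,-38.403] rss=0.654

Stack each dimension's contribution:
  -A: nom -36.600 → Σnom=-36.600; wc +0.350/-0.350 → slack +0.350/-0.350; half-tol=0.350, Σhalf²=0.122500
  -B: nom -33.320 → Σnom=-69.920; wc +0.360/-0.100 → slack +0.710/-0.450; half-tol=0.230, Σhalf²=0.175400
  +C: nom +42.300 → Σnom=-27.620; wc +0.317/-0.317 → slack +1.027/-0.767; half-tol=0.317, Σhalf²=0.275889
  -D: nom -12.200 → Σnom=-39.820; wc +0.390/-0.390 → slack +1.417/-1.157; half-tol=0.390, Σhalf²=0.427989
Nominal = -39.820. Worst-case = [-39.820 - 1.157, -39.820 + 1.417] = [-40.977, -38.403]. RSS = √0.427989 = 0.654.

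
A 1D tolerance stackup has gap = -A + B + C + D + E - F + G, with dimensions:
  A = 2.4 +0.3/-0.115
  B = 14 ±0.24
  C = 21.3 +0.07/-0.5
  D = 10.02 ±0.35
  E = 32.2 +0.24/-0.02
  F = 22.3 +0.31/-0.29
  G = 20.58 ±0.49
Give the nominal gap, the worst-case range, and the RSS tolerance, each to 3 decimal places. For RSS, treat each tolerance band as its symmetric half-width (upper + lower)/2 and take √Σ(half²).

nominal=73.400 wc=[71.190,75.195] rss=0.807

Stack each dimension's contribution:
  -A: nom -2.400 → Σnom=-2.400; wc +0.115/-0.300 → slack +0.115/-0.300; half-tol=0.207, Σhalf²=0.043056
  +B: nom +14.000 → Σnom=11.600; wc +0.240/-0.240 → slack +0.355/-0.540; half-tol=0.240, Σhalf²=0.100656
  +C: nom +21.300 → Σnom=32.900; wc +0.070/-0.500 → slack +0.425/-1.040; half-tol=0.285, Σhalf²=0.181881
  +D: nom +10.020 → Σnom=42.920; wc +0.350/-0.350 → slack +0.775/-1.390; half-tol=0.350, Σhalf²=0.304381
  +E: nom +32.200 → Σnom=75.120; wc +0.240/-0.020 → slack +1.015/-1.410; half-tol=0.130, Σhalf²=0.321281
  -F: nom -22.300 → Σnom=52.820; wc +0.290/-0.310 → slack +1.305/-1.720; half-tol=0.300, Σhalf²=0.411281
  +G: nom +20.580 → Σnom=73.400; wc +0.490/-0.490 → slack +1.795/-2.210; half-tol=0.490, Σhalf²=0.651381
Nominal = 73.400. Worst-case = [73.400 - 2.210, 73.400 + 1.795] = [71.190, 75.195]. RSS = √0.651381 = 0.807.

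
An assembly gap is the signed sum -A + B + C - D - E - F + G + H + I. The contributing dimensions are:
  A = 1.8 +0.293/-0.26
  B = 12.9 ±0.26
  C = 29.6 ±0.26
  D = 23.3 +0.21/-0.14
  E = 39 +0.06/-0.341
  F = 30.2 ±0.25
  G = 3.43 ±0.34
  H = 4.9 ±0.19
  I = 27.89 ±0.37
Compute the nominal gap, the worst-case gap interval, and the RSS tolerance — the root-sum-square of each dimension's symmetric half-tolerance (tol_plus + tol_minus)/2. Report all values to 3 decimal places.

Stack each dimension's contribution:
  -A: nom -1.800 → Σnom=-1.800; wc +0.260/-0.293 → slack +0.260/-0.293; half-tol=0.276, Σhalf²=0.076452
  +B: nom +12.900 → Σnom=11.100; wc +0.260/-0.260 → slack +0.520/-0.553; half-tol=0.260, Σhalf²=0.144052
  +C: nom +29.600 → Σnom=40.700; wc +0.260/-0.260 → slack +0.780/-0.813; half-tol=0.260, Σhalf²=0.211652
  -D: nom -23.300 → Σnom=17.400; wc +0.140/-0.210 → slack +0.920/-1.023; half-tol=0.175, Σhalf²=0.242277
  -E: nom -39.000 → Σnom=-21.600; wc +0.341/-0.060 → slack +1.261/-1.083; half-tol=0.201, Σhalf²=0.282477
  -F: nom -30.200 → Σnom=-51.800; wc +0.250/-0.250 → slack +1.511/-1.333; half-tol=0.250, Σhalf²=0.344977
  +G: nom +3.430 → Σnom=-48.370; wc +0.340/-0.340 → slack +1.851/-1.673; half-tol=0.340, Σhalf²=0.460578
  +H: nom +4.900 → Σnom=-43.470; wc +0.190/-0.190 → slack +2.041/-1.863; half-tol=0.190, Σhalf²=0.496678
  +I: nom +27.890 → Σnom=-15.580; wc +0.370/-0.370 → slack +2.411/-2.233; half-tol=0.370, Σhalf²=0.633578
Nominal = -15.580. Worst-case = [-15.580 - 2.233, -15.580 + 2.411] = [-17.813, -13.169]. RSS = √0.633578 = 0.796.

nominal=-15.580 wc=[-17.813,-13.169] rss=0.796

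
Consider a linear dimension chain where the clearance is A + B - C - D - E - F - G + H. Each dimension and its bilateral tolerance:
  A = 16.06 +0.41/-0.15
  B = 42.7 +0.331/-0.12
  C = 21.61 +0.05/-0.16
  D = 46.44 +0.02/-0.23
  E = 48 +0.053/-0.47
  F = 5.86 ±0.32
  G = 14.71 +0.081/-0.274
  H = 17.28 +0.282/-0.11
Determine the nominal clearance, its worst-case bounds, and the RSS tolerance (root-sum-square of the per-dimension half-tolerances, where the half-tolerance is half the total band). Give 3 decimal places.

Stack each dimension's contribution:
  +A: nom +16.060 → Σnom=16.060; wc +0.410/-0.150 → slack +0.410/-0.150; half-tol=0.280, Σhalf²=0.078400
  +B: nom +42.700 → Σnom=58.760; wc +0.331/-0.120 → slack +0.741/-0.270; half-tol=0.226, Σhalf²=0.129250
  -C: nom -21.610 → Σnom=37.150; wc +0.160/-0.050 → slack +0.901/-0.320; half-tol=0.105, Σhalf²=0.140275
  -D: nom -46.440 → Σnom=-9.290; wc +0.230/-0.020 → slack +1.131/-0.340; half-tol=0.125, Σhalf²=0.155900
  -E: nom -48.000 → Σnom=-57.290; wc +0.470/-0.053 → slack +1.601/-0.393; half-tol=0.262, Σhalf²=0.224282
  -F: nom -5.860 → Σnom=-63.150; wc +0.320/-0.320 → slack +1.921/-0.713; half-tol=0.320, Σhalf²=0.326682
  -G: nom -14.710 → Σnom=-77.860; wc +0.274/-0.081 → slack +2.195/-0.794; half-tol=0.178, Σhalf²=0.358189
  +H: nom +17.280 → Σnom=-60.580; wc +0.282/-0.110 → slack +2.477/-0.904; half-tol=0.196, Σhalf²=0.396605
Nominal = -60.580. Worst-case = [-60.580 - 0.904, -60.580 + 2.477] = [-61.484, -58.103]. RSS = √0.396605 = 0.630.

nominal=-60.580 wc=[-61.484,-58.103] rss=0.630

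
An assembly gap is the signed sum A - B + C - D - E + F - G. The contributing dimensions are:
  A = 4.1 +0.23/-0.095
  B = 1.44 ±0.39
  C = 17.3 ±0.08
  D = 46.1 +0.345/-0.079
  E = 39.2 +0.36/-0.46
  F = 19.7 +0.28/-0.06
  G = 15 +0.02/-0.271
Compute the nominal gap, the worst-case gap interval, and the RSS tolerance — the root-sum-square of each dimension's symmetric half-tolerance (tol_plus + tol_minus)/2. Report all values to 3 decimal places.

Stack each dimension's contribution:
  +A: nom +4.100 → Σnom=4.100; wc +0.230/-0.095 → slack +0.230/-0.095; half-tol=0.163, Σhalf²=0.026406
  -B: nom -1.440 → Σnom=2.660; wc +0.390/-0.390 → slack +0.620/-0.485; half-tol=0.390, Σhalf²=0.178506
  +C: nom +17.300 → Σnom=19.960; wc +0.080/-0.080 → slack +0.700/-0.565; half-tol=0.080, Σhalf²=0.184906
  -D: nom -46.100 → Σnom=-26.140; wc +0.079/-0.345 → slack +0.779/-0.910; half-tol=0.212, Σhalf²=0.229850
  -E: nom -39.200 → Σnom=-65.340; wc +0.460/-0.360 → slack +1.239/-1.270; half-tol=0.410, Σhalf²=0.397950
  +F: nom +19.700 → Σnom=-45.640; wc +0.280/-0.060 → slack +1.519/-1.330; half-tol=0.170, Σhalf²=0.426850
  -G: nom -15.000 → Σnom=-60.640; wc +0.271/-0.020 → slack +1.790/-1.350; half-tol=0.146, Σhalf²=0.448020
Nominal = -60.640. Worst-case = [-60.640 - 1.350, -60.640 + 1.790] = [-61.990, -58.850]. RSS = √0.448020 = 0.669.

nominal=-60.640 wc=[-61.990,-58.850] rss=0.669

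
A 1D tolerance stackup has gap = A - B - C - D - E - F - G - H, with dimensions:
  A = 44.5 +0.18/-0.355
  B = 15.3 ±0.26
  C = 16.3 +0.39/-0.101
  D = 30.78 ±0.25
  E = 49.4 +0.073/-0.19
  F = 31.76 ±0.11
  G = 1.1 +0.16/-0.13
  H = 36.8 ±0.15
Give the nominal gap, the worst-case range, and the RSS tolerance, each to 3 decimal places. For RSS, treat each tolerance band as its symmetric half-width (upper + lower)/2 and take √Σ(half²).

nominal=-136.940 wc=[-138.688,-135.569] rss=0.579

Stack each dimension's contribution:
  +A: nom +44.500 → Σnom=44.500; wc +0.180/-0.355 → slack +0.180/-0.355; half-tol=0.267, Σhalf²=0.071556
  -B: nom -15.300 → Σnom=29.200; wc +0.260/-0.260 → slack +0.440/-0.615; half-tol=0.260, Σhalf²=0.139156
  -C: nom -16.300 → Σnom=12.900; wc +0.101/-0.390 → slack +0.541/-1.005; half-tol=0.245, Σhalf²=0.199426
  -D: nom -30.780 → Σnom=-17.880; wc +0.250/-0.250 → slack +0.791/-1.255; half-tol=0.250, Σhalf²=0.261926
  -E: nom -49.400 → Σnom=-67.280; wc +0.190/-0.073 → slack +0.981/-1.328; half-tol=0.132, Σhalf²=0.279219
  -F: nom -31.760 → Σnom=-99.040; wc +0.110/-0.110 → slack +1.091/-1.438; half-tol=0.110, Σhalf²=0.291319
  -G: nom -1.100 → Σnom=-100.140; wc +0.130/-0.160 → slack +1.221/-1.598; half-tol=0.145, Σhalf²=0.312344
  -H: nom -36.800 → Σnom=-136.940; wc +0.150/-0.150 → slack +1.371/-1.748; half-tol=0.150, Σhalf²=0.334844
Nominal = -136.940. Worst-case = [-136.940 - 1.748, -136.940 + 1.371] = [-138.688, -135.569]. RSS = √0.334844 = 0.579.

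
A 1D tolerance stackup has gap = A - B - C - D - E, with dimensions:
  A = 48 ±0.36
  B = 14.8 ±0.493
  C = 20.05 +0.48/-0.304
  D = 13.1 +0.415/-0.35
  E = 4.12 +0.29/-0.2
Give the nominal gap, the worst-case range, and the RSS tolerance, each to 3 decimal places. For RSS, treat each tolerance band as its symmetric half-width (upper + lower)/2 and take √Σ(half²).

nominal=-4.070 wc=[-6.108,-2.363] rss=0.856

Stack each dimension's contribution:
  +A: nom +48.000 → Σnom=48.000; wc +0.360/-0.360 → slack +0.360/-0.360; half-tol=0.360, Σhalf²=0.129600
  -B: nom -14.800 → Σnom=33.200; wc +0.493/-0.493 → slack +0.853/-0.853; half-tol=0.493, Σhalf²=0.372649
  -C: nom -20.050 → Σnom=13.150; wc +0.304/-0.480 → slack +1.157/-1.333; half-tol=0.392, Σhalf²=0.526313
  -D: nom -13.100 → Σnom=0.050; wc +0.350/-0.415 → slack +1.507/-1.748; half-tol=0.382, Σhalf²=0.672619
  -E: nom -4.120 → Σnom=-4.070; wc +0.200/-0.290 → slack +1.707/-2.038; half-tol=0.245, Σhalf²=0.732644
Nominal = -4.070. Worst-case = [-4.070 - 2.038, -4.070 + 1.707] = [-6.108, -2.363]. RSS = √0.732644 = 0.856.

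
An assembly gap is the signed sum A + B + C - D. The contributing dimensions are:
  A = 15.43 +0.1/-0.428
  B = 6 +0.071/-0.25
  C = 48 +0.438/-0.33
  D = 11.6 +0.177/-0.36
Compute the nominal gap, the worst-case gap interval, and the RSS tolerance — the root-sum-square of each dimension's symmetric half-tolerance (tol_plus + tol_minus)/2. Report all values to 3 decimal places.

Stack each dimension's contribution:
  +A: nom +15.430 → Σnom=15.430; wc +0.100/-0.428 → slack +0.100/-0.428; half-tol=0.264, Σhalf²=0.069696
  +B: nom +6.000 → Σnom=21.430; wc +0.071/-0.250 → slack +0.171/-0.678; half-tol=0.161, Σhalf²=0.095456
  +C: nom +48.000 → Σnom=69.430; wc +0.438/-0.330 → slack +0.609/-1.008; half-tol=0.384, Σhalf²=0.242912
  -D: nom -11.600 → Σnom=57.830; wc +0.360/-0.177 → slack +0.969/-1.185; half-tol=0.268, Σhalf²=0.315004
Nominal = 57.830. Worst-case = [57.830 - 1.185, 57.830 + 0.969] = [56.645, 58.799]. RSS = √0.315004 = 0.561.

nominal=57.830 wc=[56.645,58.799] rss=0.561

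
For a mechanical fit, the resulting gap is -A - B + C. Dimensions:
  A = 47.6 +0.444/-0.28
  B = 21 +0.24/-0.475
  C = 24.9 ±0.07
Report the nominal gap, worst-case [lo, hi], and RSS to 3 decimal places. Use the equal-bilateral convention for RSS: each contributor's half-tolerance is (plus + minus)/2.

Stack each dimension's contribution:
  -A: nom -47.600 → Σnom=-47.600; wc +0.280/-0.444 → slack +0.280/-0.444; half-tol=0.362, Σhalf²=0.131044
  -B: nom -21.000 → Σnom=-68.600; wc +0.475/-0.240 → slack +0.755/-0.684; half-tol=0.357, Σhalf²=0.258850
  +C: nom +24.900 → Σnom=-43.700; wc +0.070/-0.070 → slack +0.825/-0.754; half-tol=0.070, Σhalf²=0.263750
Nominal = -43.700. Worst-case = [-43.700 - 0.754, -43.700 + 0.825] = [-44.454, -42.875]. RSS = √0.263750 = 0.514.

nominal=-43.700 wc=[-44.454,-42.875] rss=0.514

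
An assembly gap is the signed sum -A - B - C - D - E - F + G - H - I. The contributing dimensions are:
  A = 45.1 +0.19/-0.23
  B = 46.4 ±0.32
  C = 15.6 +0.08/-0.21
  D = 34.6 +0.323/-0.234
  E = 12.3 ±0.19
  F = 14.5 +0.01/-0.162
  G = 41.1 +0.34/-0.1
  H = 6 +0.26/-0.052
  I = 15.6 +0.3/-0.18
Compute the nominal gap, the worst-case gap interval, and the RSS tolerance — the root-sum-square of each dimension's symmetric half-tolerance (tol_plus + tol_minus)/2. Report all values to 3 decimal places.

nominal=-149.000 wc=[-150.773,-147.082] rss=0.647

Stack each dimension's contribution:
  -A: nom -45.100 → Σnom=-45.100; wc +0.230/-0.190 → slack +0.230/-0.190; half-tol=0.210, Σhalf²=0.044100
  -B: nom -46.400 → Σnom=-91.500; wc +0.320/-0.320 → slack +0.550/-0.510; half-tol=0.320, Σhalf²=0.146500
  -C: nom -15.600 → Σnom=-107.100; wc +0.210/-0.080 → slack +0.760/-0.590; half-tol=0.145, Σhalf²=0.167525
  -D: nom -34.600 → Σnom=-141.700; wc +0.234/-0.323 → slack +0.994/-0.913; half-tol=0.279, Σhalf²=0.245087
  -E: nom -12.300 → Σnom=-154.000; wc +0.190/-0.190 → slack +1.184/-1.103; half-tol=0.190, Σhalf²=0.281187
  -F: nom -14.500 → Σnom=-168.500; wc +0.162/-0.010 → slack +1.346/-1.113; half-tol=0.086, Σhalf²=0.288583
  +G: nom +41.100 → Σnom=-127.400; wc +0.340/-0.100 → slack +1.686/-1.213; half-tol=0.220, Σhalf²=0.336983
  -H: nom -6.000 → Σnom=-133.400; wc +0.052/-0.260 → slack +1.738/-1.473; half-tol=0.156, Σhalf²=0.361319
  -I: nom -15.600 → Σnom=-149.000; wc +0.180/-0.300 → slack +1.918/-1.773; half-tol=0.240, Σhalf²=0.418919
Nominal = -149.000. Worst-case = [-149.000 - 1.773, -149.000 + 1.918] = [-150.773, -147.082]. RSS = √0.418919 = 0.647.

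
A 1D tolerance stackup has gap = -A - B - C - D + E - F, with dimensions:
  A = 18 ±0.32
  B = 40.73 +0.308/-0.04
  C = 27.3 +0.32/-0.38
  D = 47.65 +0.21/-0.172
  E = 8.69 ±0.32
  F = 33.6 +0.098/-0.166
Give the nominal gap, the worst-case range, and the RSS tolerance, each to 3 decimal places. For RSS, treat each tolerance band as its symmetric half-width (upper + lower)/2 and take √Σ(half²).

nominal=-158.590 wc=[-160.166,-157.192] rss=0.641

Stack each dimension's contribution:
  -A: nom -18.000 → Σnom=-18.000; wc +0.320/-0.320 → slack +0.320/-0.320; half-tol=0.320, Σhalf²=0.102400
  -B: nom -40.730 → Σnom=-58.730; wc +0.040/-0.308 → slack +0.360/-0.628; half-tol=0.174, Σhalf²=0.132676
  -C: nom -27.300 → Σnom=-86.030; wc +0.380/-0.320 → slack +0.740/-0.948; half-tol=0.350, Σhalf²=0.255176
  -D: nom -47.650 → Σnom=-133.680; wc +0.172/-0.210 → slack +0.912/-1.158; half-tol=0.191, Σhalf²=0.291657
  +E: nom +8.690 → Σnom=-124.990; wc +0.320/-0.320 → slack +1.232/-1.478; half-tol=0.320, Σhalf²=0.394057
  -F: nom -33.600 → Σnom=-158.590; wc +0.166/-0.098 → slack +1.398/-1.576; half-tol=0.132, Σhalf²=0.411481
Nominal = -158.590. Worst-case = [-158.590 - 1.576, -158.590 + 1.398] = [-160.166, -157.192]. RSS = √0.411481 = 0.641.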